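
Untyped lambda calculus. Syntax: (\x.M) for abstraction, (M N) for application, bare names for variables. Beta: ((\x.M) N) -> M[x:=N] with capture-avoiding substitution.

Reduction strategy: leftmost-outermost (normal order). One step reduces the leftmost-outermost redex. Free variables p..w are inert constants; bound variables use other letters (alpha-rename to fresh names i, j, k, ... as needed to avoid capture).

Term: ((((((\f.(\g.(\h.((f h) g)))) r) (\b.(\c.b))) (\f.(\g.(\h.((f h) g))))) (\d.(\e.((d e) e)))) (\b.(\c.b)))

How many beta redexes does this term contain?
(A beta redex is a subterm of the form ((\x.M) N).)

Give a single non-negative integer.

Answer: 1

Derivation:
Term: ((((((\f.(\g.(\h.((f h) g)))) r) (\b.(\c.b))) (\f.(\g.(\h.((f h) g))))) (\d.(\e.((d e) e)))) (\b.(\c.b)))
  Redex: ((\f.(\g.(\h.((f h) g)))) r)
Total redexes: 1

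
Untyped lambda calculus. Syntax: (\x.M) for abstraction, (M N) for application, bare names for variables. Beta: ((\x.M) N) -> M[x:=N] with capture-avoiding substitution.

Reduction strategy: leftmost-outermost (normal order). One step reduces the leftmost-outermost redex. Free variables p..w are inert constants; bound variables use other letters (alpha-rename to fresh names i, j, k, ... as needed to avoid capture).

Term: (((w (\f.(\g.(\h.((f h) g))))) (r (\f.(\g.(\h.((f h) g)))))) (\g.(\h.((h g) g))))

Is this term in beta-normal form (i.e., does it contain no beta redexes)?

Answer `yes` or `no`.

Answer: yes

Derivation:
Term: (((w (\f.(\g.(\h.((f h) g))))) (r (\f.(\g.(\h.((f h) g)))))) (\g.(\h.((h g) g))))
No beta redexes found.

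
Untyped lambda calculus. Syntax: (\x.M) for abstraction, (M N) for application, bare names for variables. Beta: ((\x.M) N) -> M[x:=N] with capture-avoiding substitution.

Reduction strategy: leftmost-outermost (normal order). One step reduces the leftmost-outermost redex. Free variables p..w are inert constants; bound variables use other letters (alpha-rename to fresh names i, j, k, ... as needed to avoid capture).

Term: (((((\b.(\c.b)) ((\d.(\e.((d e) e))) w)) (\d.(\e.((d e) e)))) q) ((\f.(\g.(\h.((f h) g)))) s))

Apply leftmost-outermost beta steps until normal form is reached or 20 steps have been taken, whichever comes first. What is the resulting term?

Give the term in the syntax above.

Step 0: (((((\b.(\c.b)) ((\d.(\e.((d e) e))) w)) (\d.(\e.((d e) e)))) q) ((\f.(\g.(\h.((f h) g)))) s))
Step 1: ((((\c.((\d.(\e.((d e) e))) w)) (\d.(\e.((d e) e)))) q) ((\f.(\g.(\h.((f h) g)))) s))
Step 2: ((((\d.(\e.((d e) e))) w) q) ((\f.(\g.(\h.((f h) g)))) s))
Step 3: (((\e.((w e) e)) q) ((\f.(\g.(\h.((f h) g)))) s))
Step 4: (((w q) q) ((\f.(\g.(\h.((f h) g)))) s))
Step 5: (((w q) q) (\g.(\h.((s h) g))))

Answer: (((w q) q) (\g.(\h.((s h) g))))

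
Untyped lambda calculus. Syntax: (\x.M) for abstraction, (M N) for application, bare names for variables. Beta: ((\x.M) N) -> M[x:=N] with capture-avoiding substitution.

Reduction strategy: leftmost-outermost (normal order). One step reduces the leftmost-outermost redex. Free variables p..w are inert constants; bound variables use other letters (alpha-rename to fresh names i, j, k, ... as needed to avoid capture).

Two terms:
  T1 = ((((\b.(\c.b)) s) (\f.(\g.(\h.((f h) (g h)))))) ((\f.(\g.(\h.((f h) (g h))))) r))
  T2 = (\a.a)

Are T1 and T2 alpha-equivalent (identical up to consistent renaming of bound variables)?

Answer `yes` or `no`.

Term 1: ((((\b.(\c.b)) s) (\f.(\g.(\h.((f h) (g h)))))) ((\f.(\g.(\h.((f h) (g h))))) r))
Term 2: (\a.a)
Alpha-equivalence: compare structure up to binder renaming.
Result: False

Answer: no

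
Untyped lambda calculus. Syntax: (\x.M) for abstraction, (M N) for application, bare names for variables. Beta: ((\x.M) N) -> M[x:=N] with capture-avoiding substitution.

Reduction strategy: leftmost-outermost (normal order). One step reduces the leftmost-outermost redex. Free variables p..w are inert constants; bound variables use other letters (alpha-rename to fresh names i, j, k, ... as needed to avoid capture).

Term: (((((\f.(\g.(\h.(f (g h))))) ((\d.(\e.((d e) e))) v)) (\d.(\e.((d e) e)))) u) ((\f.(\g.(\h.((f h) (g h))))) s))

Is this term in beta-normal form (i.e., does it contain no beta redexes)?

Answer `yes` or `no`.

Term: (((((\f.(\g.(\h.(f (g h))))) ((\d.(\e.((d e) e))) v)) (\d.(\e.((d e) e)))) u) ((\f.(\g.(\h.((f h) (g h))))) s))
Found 3 beta redex(es).

Answer: no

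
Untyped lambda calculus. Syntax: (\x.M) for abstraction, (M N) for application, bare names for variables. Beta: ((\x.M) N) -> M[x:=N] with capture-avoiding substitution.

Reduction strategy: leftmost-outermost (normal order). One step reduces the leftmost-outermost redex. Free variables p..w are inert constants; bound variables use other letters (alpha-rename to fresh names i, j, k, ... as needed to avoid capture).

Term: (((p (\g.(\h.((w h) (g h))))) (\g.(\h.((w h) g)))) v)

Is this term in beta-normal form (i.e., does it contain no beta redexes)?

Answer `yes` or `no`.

Answer: yes

Derivation:
Term: (((p (\g.(\h.((w h) (g h))))) (\g.(\h.((w h) g)))) v)
No beta redexes found.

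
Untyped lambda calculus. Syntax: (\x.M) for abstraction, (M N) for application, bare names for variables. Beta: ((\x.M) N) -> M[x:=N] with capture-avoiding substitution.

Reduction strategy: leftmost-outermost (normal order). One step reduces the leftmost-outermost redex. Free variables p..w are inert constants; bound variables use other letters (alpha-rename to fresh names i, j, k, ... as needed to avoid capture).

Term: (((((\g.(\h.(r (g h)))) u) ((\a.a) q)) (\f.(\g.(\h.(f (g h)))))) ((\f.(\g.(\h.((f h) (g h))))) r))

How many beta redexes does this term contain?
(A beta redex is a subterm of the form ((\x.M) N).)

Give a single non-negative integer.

Term: (((((\g.(\h.(r (g h)))) u) ((\a.a) q)) (\f.(\g.(\h.(f (g h)))))) ((\f.(\g.(\h.((f h) (g h))))) r))
  Redex: ((\g.(\h.(r (g h)))) u)
  Redex: ((\a.a) q)
  Redex: ((\f.(\g.(\h.((f h) (g h))))) r)
Total redexes: 3

Answer: 3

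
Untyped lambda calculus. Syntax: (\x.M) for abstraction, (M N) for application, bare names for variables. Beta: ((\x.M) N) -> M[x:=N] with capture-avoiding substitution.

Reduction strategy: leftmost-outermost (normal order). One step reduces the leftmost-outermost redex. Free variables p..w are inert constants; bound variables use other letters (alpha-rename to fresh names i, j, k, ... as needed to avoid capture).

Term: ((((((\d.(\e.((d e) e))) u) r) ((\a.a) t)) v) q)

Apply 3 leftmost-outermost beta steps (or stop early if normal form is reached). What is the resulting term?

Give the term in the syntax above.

Answer: (((((u r) r) t) v) q)

Derivation:
Step 0: ((((((\d.(\e.((d e) e))) u) r) ((\a.a) t)) v) q)
Step 1: (((((\e.((u e) e)) r) ((\a.a) t)) v) q)
Step 2: (((((u r) r) ((\a.a) t)) v) q)
Step 3: (((((u r) r) t) v) q)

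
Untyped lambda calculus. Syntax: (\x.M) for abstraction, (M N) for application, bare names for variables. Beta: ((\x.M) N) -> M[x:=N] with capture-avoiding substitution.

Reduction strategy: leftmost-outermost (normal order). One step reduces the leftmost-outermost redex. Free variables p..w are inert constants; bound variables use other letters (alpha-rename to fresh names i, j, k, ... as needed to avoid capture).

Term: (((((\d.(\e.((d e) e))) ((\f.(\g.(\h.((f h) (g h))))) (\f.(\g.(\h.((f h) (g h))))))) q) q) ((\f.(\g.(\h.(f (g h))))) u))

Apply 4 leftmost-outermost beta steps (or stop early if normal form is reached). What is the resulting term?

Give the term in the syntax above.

Step 0: (((((\d.(\e.((d e) e))) ((\f.(\g.(\h.((f h) (g h))))) (\f.(\g.(\h.((f h) (g h))))))) q) q) ((\f.(\g.(\h.(f (g h))))) u))
Step 1: ((((\e.((((\f.(\g.(\h.((f h) (g h))))) (\f.(\g.(\h.((f h) (g h)))))) e) e)) q) q) ((\f.(\g.(\h.(f (g h))))) u))
Step 2: ((((((\f.(\g.(\h.((f h) (g h))))) (\f.(\g.(\h.((f h) (g h)))))) q) q) q) ((\f.(\g.(\h.(f (g h))))) u))
Step 3: (((((\g.(\h.(((\f.(\g.(\h.((f h) (g h))))) h) (g h)))) q) q) q) ((\f.(\g.(\h.(f (g h))))) u))
Step 4: ((((\h.(((\f.(\g.(\h.((f h) (g h))))) h) (q h))) q) q) ((\f.(\g.(\h.(f (g h))))) u))

Answer: ((((\h.(((\f.(\g.(\h.((f h) (g h))))) h) (q h))) q) q) ((\f.(\g.(\h.(f (g h))))) u))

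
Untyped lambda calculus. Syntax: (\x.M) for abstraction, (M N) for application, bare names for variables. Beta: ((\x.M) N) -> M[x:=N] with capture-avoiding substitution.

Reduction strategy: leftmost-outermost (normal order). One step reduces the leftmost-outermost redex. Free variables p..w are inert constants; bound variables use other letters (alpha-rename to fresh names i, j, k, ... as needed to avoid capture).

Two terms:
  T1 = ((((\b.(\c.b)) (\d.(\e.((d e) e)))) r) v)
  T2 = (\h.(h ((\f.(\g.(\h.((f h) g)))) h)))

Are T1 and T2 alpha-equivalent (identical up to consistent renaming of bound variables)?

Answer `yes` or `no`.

Term 1: ((((\b.(\c.b)) (\d.(\e.((d e) e)))) r) v)
Term 2: (\h.(h ((\f.(\g.(\h.((f h) g)))) h)))
Alpha-equivalence: compare structure up to binder renaming.
Result: False

Answer: no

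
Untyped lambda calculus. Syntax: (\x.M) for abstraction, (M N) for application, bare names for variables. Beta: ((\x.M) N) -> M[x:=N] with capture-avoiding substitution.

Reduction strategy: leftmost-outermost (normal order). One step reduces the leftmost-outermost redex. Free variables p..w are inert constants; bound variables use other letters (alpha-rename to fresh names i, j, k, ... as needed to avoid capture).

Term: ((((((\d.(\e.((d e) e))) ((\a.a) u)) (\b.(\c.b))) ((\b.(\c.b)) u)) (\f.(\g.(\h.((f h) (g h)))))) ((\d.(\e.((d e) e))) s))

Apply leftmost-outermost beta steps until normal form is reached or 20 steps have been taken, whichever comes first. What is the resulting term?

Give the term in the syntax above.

Answer: (((((u (\b.(\c.b))) (\b.(\c.b))) (\c.u)) (\f.(\g.(\h.((f h) (g h)))))) (\e.((s e) e)))

Derivation:
Step 0: ((((((\d.(\e.((d e) e))) ((\a.a) u)) (\b.(\c.b))) ((\b.(\c.b)) u)) (\f.(\g.(\h.((f h) (g h)))))) ((\d.(\e.((d e) e))) s))
Step 1: (((((\e.((((\a.a) u) e) e)) (\b.(\c.b))) ((\b.(\c.b)) u)) (\f.(\g.(\h.((f h) (g h)))))) ((\d.(\e.((d e) e))) s))
Step 2: (((((((\a.a) u) (\b.(\c.b))) (\b.(\c.b))) ((\b.(\c.b)) u)) (\f.(\g.(\h.((f h) (g h)))))) ((\d.(\e.((d e) e))) s))
Step 3: (((((u (\b.(\c.b))) (\b.(\c.b))) ((\b.(\c.b)) u)) (\f.(\g.(\h.((f h) (g h)))))) ((\d.(\e.((d e) e))) s))
Step 4: (((((u (\b.(\c.b))) (\b.(\c.b))) (\c.u)) (\f.(\g.(\h.((f h) (g h)))))) ((\d.(\e.((d e) e))) s))
Step 5: (((((u (\b.(\c.b))) (\b.(\c.b))) (\c.u)) (\f.(\g.(\h.((f h) (g h)))))) (\e.((s e) e)))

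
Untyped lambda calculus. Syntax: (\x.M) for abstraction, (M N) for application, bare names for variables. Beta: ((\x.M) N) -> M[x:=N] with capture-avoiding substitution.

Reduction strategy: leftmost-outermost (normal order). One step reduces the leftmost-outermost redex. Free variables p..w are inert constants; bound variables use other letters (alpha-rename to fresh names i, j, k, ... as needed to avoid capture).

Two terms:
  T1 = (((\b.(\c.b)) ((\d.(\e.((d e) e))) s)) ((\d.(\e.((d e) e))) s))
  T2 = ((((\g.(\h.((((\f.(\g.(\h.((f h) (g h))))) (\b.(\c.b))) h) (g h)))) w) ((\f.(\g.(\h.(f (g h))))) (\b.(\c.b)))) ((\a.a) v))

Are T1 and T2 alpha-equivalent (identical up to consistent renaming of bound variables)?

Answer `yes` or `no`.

Answer: no

Derivation:
Term 1: (((\b.(\c.b)) ((\d.(\e.((d e) e))) s)) ((\d.(\e.((d e) e))) s))
Term 2: ((((\g.(\h.((((\f.(\g.(\h.((f h) (g h))))) (\b.(\c.b))) h) (g h)))) w) ((\f.(\g.(\h.(f (g h))))) (\b.(\c.b)))) ((\a.a) v))
Alpha-equivalence: compare structure up to binder renaming.
Result: False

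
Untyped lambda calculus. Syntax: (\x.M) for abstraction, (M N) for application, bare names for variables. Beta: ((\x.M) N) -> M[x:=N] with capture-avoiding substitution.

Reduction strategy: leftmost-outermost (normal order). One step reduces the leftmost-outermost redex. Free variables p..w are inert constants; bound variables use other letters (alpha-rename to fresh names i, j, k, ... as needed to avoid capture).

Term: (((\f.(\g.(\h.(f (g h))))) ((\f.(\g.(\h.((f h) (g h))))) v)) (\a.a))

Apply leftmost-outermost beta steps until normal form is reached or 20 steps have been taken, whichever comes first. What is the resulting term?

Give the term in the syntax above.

Answer: (\h.(\i.((v i) (h i))))

Derivation:
Step 0: (((\f.(\g.(\h.(f (g h))))) ((\f.(\g.(\h.((f h) (g h))))) v)) (\a.a))
Step 1: ((\g.(\h.(((\f.(\g.(\h.((f h) (g h))))) v) (g h)))) (\a.a))
Step 2: (\h.(((\f.(\g.(\h.((f h) (g h))))) v) ((\a.a) h)))
Step 3: (\h.((\g.(\h.((v h) (g h)))) ((\a.a) h)))
Step 4: (\h.(\i.((v i) (((\a.a) h) i))))
Step 5: (\h.(\i.((v i) (h i))))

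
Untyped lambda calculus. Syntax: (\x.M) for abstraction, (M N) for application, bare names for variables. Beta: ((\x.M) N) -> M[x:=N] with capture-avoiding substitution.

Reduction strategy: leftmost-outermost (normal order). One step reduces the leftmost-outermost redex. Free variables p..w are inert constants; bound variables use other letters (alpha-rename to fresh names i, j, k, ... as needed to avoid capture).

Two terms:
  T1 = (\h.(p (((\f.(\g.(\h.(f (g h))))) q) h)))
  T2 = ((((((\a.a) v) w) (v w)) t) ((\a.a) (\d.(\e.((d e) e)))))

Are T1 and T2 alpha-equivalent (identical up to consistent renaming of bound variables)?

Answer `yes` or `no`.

Term 1: (\h.(p (((\f.(\g.(\h.(f (g h))))) q) h)))
Term 2: ((((((\a.a) v) w) (v w)) t) ((\a.a) (\d.(\e.((d e) e)))))
Alpha-equivalence: compare structure up to binder renaming.
Result: False

Answer: no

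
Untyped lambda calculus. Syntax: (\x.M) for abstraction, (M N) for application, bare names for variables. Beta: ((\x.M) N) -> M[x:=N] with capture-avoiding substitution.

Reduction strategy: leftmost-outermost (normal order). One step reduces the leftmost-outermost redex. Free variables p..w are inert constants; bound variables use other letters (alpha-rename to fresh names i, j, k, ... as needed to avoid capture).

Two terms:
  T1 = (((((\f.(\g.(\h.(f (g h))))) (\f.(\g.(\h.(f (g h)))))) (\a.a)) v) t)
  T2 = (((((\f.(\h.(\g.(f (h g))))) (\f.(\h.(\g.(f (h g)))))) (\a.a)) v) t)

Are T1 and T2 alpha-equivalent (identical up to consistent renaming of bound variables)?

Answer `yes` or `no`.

Term 1: (((((\f.(\g.(\h.(f (g h))))) (\f.(\g.(\h.(f (g h)))))) (\a.a)) v) t)
Term 2: (((((\f.(\h.(\g.(f (h g))))) (\f.(\h.(\g.(f (h g)))))) (\a.a)) v) t)
Alpha-equivalence: compare structure up to binder renaming.
Result: True

Answer: yes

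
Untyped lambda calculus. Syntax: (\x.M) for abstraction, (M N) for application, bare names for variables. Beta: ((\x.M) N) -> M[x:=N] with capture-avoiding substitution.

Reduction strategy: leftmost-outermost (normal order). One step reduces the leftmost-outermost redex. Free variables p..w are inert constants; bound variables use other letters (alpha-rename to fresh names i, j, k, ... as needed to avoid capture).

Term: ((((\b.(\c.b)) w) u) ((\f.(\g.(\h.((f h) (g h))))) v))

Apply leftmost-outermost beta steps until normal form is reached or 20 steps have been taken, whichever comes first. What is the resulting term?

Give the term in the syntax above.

Answer: (w (\g.(\h.((v h) (g h)))))

Derivation:
Step 0: ((((\b.(\c.b)) w) u) ((\f.(\g.(\h.((f h) (g h))))) v))
Step 1: (((\c.w) u) ((\f.(\g.(\h.((f h) (g h))))) v))
Step 2: (w ((\f.(\g.(\h.((f h) (g h))))) v))
Step 3: (w (\g.(\h.((v h) (g h)))))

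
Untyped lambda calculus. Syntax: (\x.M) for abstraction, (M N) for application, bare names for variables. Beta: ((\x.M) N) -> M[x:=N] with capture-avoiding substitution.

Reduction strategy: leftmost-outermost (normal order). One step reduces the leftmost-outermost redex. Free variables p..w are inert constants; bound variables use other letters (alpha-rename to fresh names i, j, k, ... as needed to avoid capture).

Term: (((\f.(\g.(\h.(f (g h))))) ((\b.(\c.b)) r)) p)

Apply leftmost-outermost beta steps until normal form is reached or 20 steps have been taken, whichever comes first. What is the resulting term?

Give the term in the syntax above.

Step 0: (((\f.(\g.(\h.(f (g h))))) ((\b.(\c.b)) r)) p)
Step 1: ((\g.(\h.(((\b.(\c.b)) r) (g h)))) p)
Step 2: (\h.(((\b.(\c.b)) r) (p h)))
Step 3: (\h.((\c.r) (p h)))
Step 4: (\h.r)

Answer: (\h.r)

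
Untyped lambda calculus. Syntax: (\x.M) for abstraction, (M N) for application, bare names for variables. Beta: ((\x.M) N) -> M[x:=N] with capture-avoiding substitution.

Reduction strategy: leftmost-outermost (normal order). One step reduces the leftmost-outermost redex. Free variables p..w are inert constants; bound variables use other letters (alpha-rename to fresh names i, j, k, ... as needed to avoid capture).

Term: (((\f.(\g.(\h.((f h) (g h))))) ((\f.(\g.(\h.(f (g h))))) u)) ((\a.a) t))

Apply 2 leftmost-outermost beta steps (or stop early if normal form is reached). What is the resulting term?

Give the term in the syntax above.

Answer: (\h.((((\f.(\g.(\h.(f (g h))))) u) h) (((\a.a) t) h)))

Derivation:
Step 0: (((\f.(\g.(\h.((f h) (g h))))) ((\f.(\g.(\h.(f (g h))))) u)) ((\a.a) t))
Step 1: ((\g.(\h.((((\f.(\g.(\h.(f (g h))))) u) h) (g h)))) ((\a.a) t))
Step 2: (\h.((((\f.(\g.(\h.(f (g h))))) u) h) (((\a.a) t) h)))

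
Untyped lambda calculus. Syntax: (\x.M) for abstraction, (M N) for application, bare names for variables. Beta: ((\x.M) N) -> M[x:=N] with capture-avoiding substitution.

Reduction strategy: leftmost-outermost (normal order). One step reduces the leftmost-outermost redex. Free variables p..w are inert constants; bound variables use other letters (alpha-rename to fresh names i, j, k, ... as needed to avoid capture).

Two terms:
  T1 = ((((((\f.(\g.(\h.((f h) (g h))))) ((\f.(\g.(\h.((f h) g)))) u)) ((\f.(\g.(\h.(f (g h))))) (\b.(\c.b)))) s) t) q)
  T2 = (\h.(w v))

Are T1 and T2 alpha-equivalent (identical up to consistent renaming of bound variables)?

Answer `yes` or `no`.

Answer: no

Derivation:
Term 1: ((((((\f.(\g.(\h.((f h) (g h))))) ((\f.(\g.(\h.((f h) g)))) u)) ((\f.(\g.(\h.(f (g h))))) (\b.(\c.b)))) s) t) q)
Term 2: (\h.(w v))
Alpha-equivalence: compare structure up to binder renaming.
Result: False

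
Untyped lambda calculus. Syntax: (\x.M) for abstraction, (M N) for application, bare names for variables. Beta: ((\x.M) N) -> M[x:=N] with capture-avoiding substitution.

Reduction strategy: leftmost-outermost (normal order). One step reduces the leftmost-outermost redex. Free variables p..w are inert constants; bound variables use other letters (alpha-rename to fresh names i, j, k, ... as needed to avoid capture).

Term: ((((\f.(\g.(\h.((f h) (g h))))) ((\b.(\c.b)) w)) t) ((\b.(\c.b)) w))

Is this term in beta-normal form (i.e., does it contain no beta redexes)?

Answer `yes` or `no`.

Term: ((((\f.(\g.(\h.((f h) (g h))))) ((\b.(\c.b)) w)) t) ((\b.(\c.b)) w))
Found 3 beta redex(es).

Answer: no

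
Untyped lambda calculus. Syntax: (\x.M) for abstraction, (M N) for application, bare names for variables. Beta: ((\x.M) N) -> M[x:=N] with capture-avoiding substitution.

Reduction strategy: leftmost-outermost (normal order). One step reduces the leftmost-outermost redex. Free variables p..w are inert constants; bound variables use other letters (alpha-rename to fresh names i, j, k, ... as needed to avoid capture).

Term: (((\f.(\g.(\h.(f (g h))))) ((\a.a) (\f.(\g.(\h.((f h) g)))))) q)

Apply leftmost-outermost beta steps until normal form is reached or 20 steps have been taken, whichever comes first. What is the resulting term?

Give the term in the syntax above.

Answer: (\h.(\g.(\i.(((q h) i) g))))

Derivation:
Step 0: (((\f.(\g.(\h.(f (g h))))) ((\a.a) (\f.(\g.(\h.((f h) g)))))) q)
Step 1: ((\g.(\h.(((\a.a) (\f.(\g.(\h.((f h) g))))) (g h)))) q)
Step 2: (\h.(((\a.a) (\f.(\g.(\h.((f h) g))))) (q h)))
Step 3: (\h.((\f.(\g.(\h.((f h) g)))) (q h)))
Step 4: (\h.(\g.(\i.(((q h) i) g))))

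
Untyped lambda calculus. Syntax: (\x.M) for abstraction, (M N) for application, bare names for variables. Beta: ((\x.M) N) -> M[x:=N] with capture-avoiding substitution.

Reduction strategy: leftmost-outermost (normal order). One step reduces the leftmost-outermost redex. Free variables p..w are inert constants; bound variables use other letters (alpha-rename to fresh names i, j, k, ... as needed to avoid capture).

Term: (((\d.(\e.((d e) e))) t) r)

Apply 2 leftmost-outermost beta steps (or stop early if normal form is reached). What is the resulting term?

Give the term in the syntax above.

Answer: ((t r) r)

Derivation:
Step 0: (((\d.(\e.((d e) e))) t) r)
Step 1: ((\e.((t e) e)) r)
Step 2: ((t r) r)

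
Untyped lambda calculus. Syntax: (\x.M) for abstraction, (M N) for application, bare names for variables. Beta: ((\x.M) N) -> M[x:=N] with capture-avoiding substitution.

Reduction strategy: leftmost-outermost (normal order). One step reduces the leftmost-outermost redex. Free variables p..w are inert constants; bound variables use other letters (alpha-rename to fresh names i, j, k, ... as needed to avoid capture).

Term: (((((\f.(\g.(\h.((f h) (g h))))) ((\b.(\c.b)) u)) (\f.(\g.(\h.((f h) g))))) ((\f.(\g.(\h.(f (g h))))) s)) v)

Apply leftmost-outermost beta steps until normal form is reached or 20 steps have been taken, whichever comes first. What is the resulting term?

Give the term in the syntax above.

Answer: ((u (\g.(\h.(s (h g))))) v)

Derivation:
Step 0: (((((\f.(\g.(\h.((f h) (g h))))) ((\b.(\c.b)) u)) (\f.(\g.(\h.((f h) g))))) ((\f.(\g.(\h.(f (g h))))) s)) v)
Step 1: ((((\g.(\h.((((\b.(\c.b)) u) h) (g h)))) (\f.(\g.(\h.((f h) g))))) ((\f.(\g.(\h.(f (g h))))) s)) v)
Step 2: (((\h.((((\b.(\c.b)) u) h) ((\f.(\g.(\h.((f h) g)))) h))) ((\f.(\g.(\h.(f (g h))))) s)) v)
Step 3: (((((\b.(\c.b)) u) ((\f.(\g.(\h.(f (g h))))) s)) ((\f.(\g.(\h.((f h) g)))) ((\f.(\g.(\h.(f (g h))))) s))) v)
Step 4: ((((\c.u) ((\f.(\g.(\h.(f (g h))))) s)) ((\f.(\g.(\h.((f h) g)))) ((\f.(\g.(\h.(f (g h))))) s))) v)
Step 5: ((u ((\f.(\g.(\h.((f h) g)))) ((\f.(\g.(\h.(f (g h))))) s))) v)
Step 6: ((u (\g.(\h.((((\f.(\g.(\h.(f (g h))))) s) h) g)))) v)
Step 7: ((u (\g.(\h.(((\g.(\h.(s (g h)))) h) g)))) v)
Step 8: ((u (\g.(\h.((\i.(s (h i))) g)))) v)
Step 9: ((u (\g.(\h.(s (h g))))) v)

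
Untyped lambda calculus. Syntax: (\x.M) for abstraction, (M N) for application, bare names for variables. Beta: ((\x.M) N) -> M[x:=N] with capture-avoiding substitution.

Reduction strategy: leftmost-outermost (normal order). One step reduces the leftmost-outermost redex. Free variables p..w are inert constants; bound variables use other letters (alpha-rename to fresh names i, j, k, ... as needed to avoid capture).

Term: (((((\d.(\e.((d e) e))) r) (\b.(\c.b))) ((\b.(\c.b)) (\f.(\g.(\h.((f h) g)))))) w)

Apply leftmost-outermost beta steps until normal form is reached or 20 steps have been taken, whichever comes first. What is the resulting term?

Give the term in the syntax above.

Step 0: (((((\d.(\e.((d e) e))) r) (\b.(\c.b))) ((\b.(\c.b)) (\f.(\g.(\h.((f h) g)))))) w)
Step 1: ((((\e.((r e) e)) (\b.(\c.b))) ((\b.(\c.b)) (\f.(\g.(\h.((f h) g)))))) w)
Step 2: ((((r (\b.(\c.b))) (\b.(\c.b))) ((\b.(\c.b)) (\f.(\g.(\h.((f h) g)))))) w)
Step 3: ((((r (\b.(\c.b))) (\b.(\c.b))) (\c.(\f.(\g.(\h.((f h) g)))))) w)

Answer: ((((r (\b.(\c.b))) (\b.(\c.b))) (\c.(\f.(\g.(\h.((f h) g)))))) w)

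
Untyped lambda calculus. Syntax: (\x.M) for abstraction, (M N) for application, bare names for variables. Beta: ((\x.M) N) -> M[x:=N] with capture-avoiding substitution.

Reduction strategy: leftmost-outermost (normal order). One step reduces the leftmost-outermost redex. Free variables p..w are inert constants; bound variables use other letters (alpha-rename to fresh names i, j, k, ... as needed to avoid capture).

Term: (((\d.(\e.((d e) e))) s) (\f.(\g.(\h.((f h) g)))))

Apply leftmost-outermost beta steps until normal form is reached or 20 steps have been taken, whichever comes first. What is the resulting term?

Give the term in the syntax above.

Answer: ((s (\f.(\g.(\h.((f h) g))))) (\f.(\g.(\h.((f h) g)))))

Derivation:
Step 0: (((\d.(\e.((d e) e))) s) (\f.(\g.(\h.((f h) g)))))
Step 1: ((\e.((s e) e)) (\f.(\g.(\h.((f h) g)))))
Step 2: ((s (\f.(\g.(\h.((f h) g))))) (\f.(\g.(\h.((f h) g)))))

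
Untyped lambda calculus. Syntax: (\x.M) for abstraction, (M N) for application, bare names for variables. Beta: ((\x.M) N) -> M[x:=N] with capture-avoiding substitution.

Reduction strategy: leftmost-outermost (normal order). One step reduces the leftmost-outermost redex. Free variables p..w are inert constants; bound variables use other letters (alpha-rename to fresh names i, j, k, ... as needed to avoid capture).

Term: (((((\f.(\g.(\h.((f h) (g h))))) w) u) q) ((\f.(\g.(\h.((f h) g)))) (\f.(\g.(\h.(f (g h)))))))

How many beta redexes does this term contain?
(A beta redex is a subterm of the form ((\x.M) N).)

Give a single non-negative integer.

Answer: 2

Derivation:
Term: (((((\f.(\g.(\h.((f h) (g h))))) w) u) q) ((\f.(\g.(\h.((f h) g)))) (\f.(\g.(\h.(f (g h)))))))
  Redex: ((\f.(\g.(\h.((f h) (g h))))) w)
  Redex: ((\f.(\g.(\h.((f h) g)))) (\f.(\g.(\h.(f (g h))))))
Total redexes: 2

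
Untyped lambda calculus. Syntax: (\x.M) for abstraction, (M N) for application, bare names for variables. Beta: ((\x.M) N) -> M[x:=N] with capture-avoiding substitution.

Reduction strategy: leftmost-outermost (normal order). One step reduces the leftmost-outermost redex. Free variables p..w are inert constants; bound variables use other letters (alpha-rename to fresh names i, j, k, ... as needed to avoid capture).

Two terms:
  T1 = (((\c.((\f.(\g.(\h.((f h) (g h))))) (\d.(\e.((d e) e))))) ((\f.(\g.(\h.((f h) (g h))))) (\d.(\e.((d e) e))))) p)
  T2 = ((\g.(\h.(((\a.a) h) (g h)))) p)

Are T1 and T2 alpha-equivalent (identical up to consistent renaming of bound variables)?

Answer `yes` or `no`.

Answer: no

Derivation:
Term 1: (((\c.((\f.(\g.(\h.((f h) (g h))))) (\d.(\e.((d e) e))))) ((\f.(\g.(\h.((f h) (g h))))) (\d.(\e.((d e) e))))) p)
Term 2: ((\g.(\h.(((\a.a) h) (g h)))) p)
Alpha-equivalence: compare structure up to binder renaming.
Result: False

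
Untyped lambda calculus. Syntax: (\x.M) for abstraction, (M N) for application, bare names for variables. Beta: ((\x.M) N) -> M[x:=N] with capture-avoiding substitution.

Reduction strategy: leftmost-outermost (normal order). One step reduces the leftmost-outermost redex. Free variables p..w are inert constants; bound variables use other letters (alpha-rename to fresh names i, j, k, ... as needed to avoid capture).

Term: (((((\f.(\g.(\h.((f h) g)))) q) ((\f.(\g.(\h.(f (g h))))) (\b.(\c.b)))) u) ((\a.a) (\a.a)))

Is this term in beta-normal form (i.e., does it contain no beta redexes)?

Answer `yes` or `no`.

Term: (((((\f.(\g.(\h.((f h) g)))) q) ((\f.(\g.(\h.(f (g h))))) (\b.(\c.b)))) u) ((\a.a) (\a.a)))
Found 3 beta redex(es).

Answer: no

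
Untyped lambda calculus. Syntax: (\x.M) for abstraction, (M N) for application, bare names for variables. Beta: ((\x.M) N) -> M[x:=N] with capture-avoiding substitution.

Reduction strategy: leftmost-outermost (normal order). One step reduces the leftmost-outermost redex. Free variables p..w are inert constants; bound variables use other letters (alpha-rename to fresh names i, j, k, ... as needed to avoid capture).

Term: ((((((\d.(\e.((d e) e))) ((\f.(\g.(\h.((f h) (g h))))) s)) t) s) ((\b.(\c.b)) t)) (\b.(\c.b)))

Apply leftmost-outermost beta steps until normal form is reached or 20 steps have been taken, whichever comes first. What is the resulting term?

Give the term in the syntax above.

Step 0: ((((((\d.(\e.((d e) e))) ((\f.(\g.(\h.((f h) (g h))))) s)) t) s) ((\b.(\c.b)) t)) (\b.(\c.b)))
Step 1: (((((\e.((((\f.(\g.(\h.((f h) (g h))))) s) e) e)) t) s) ((\b.(\c.b)) t)) (\b.(\c.b)))
Step 2: (((((((\f.(\g.(\h.((f h) (g h))))) s) t) t) s) ((\b.(\c.b)) t)) (\b.(\c.b)))
Step 3: ((((((\g.(\h.((s h) (g h)))) t) t) s) ((\b.(\c.b)) t)) (\b.(\c.b)))
Step 4: (((((\h.((s h) (t h))) t) s) ((\b.(\c.b)) t)) (\b.(\c.b)))
Step 5: (((((s t) (t t)) s) ((\b.(\c.b)) t)) (\b.(\c.b)))
Step 6: (((((s t) (t t)) s) (\c.t)) (\b.(\c.b)))

Answer: (((((s t) (t t)) s) (\c.t)) (\b.(\c.b)))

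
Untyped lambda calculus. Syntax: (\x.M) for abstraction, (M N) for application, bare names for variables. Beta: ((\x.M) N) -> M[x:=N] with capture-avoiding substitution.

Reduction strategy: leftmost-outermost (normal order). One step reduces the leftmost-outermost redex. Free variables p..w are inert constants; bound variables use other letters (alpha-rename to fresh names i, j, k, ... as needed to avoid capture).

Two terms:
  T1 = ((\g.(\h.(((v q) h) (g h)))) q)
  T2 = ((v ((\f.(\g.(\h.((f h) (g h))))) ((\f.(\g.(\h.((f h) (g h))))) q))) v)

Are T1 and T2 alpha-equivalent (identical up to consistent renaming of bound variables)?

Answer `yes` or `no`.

Answer: no

Derivation:
Term 1: ((\g.(\h.(((v q) h) (g h)))) q)
Term 2: ((v ((\f.(\g.(\h.((f h) (g h))))) ((\f.(\g.(\h.((f h) (g h))))) q))) v)
Alpha-equivalence: compare structure up to binder renaming.
Result: False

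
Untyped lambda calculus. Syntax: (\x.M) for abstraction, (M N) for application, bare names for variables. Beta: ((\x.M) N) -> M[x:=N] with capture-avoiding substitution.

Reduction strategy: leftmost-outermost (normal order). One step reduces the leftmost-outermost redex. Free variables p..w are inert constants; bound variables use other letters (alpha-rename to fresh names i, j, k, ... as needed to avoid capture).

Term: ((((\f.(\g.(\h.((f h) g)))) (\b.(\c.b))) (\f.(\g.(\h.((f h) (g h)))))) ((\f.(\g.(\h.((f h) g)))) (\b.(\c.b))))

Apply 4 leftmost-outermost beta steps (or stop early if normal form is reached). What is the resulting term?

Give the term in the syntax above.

Step 0: ((((\f.(\g.(\h.((f h) g)))) (\b.(\c.b))) (\f.(\g.(\h.((f h) (g h)))))) ((\f.(\g.(\h.((f h) g)))) (\b.(\c.b))))
Step 1: (((\g.(\h.(((\b.(\c.b)) h) g))) (\f.(\g.(\h.((f h) (g h)))))) ((\f.(\g.(\h.((f h) g)))) (\b.(\c.b))))
Step 2: ((\h.(((\b.(\c.b)) h) (\f.(\g.(\h.((f h) (g h))))))) ((\f.(\g.(\h.((f h) g)))) (\b.(\c.b))))
Step 3: (((\b.(\c.b)) ((\f.(\g.(\h.((f h) g)))) (\b.(\c.b)))) (\f.(\g.(\h.((f h) (g h))))))
Step 4: ((\c.((\f.(\g.(\h.((f h) g)))) (\b.(\c.b)))) (\f.(\g.(\h.((f h) (g h))))))

Answer: ((\c.((\f.(\g.(\h.((f h) g)))) (\b.(\c.b)))) (\f.(\g.(\h.((f h) (g h))))))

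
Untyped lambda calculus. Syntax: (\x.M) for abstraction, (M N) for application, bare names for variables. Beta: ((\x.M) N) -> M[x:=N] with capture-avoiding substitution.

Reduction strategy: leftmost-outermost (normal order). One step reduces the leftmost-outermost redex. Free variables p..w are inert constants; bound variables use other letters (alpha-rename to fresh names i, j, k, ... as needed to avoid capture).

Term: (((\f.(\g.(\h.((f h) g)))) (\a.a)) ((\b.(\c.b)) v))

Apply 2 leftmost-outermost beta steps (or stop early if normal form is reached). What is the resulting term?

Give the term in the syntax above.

Step 0: (((\f.(\g.(\h.((f h) g)))) (\a.a)) ((\b.(\c.b)) v))
Step 1: ((\g.(\h.(((\a.a) h) g))) ((\b.(\c.b)) v))
Step 2: (\h.(((\a.a) h) ((\b.(\c.b)) v)))

Answer: (\h.(((\a.a) h) ((\b.(\c.b)) v)))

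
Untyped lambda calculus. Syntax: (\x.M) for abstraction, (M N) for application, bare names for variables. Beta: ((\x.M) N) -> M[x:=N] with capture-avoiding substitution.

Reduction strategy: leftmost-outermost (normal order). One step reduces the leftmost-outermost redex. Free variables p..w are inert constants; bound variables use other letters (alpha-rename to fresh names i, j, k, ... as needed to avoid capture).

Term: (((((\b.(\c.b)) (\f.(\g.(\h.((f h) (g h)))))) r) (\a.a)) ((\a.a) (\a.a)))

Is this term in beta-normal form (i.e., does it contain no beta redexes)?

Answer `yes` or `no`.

Answer: no

Derivation:
Term: (((((\b.(\c.b)) (\f.(\g.(\h.((f h) (g h)))))) r) (\a.a)) ((\a.a) (\a.a)))
Found 2 beta redex(es).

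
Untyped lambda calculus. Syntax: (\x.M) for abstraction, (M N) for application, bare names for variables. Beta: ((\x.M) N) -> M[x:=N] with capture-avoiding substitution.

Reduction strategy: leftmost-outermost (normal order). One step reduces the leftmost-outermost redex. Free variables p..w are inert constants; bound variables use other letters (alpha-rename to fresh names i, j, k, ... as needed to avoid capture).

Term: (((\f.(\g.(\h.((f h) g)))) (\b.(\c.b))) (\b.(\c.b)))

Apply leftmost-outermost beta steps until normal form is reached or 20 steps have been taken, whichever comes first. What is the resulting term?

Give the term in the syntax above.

Answer: (\h.h)

Derivation:
Step 0: (((\f.(\g.(\h.((f h) g)))) (\b.(\c.b))) (\b.(\c.b)))
Step 1: ((\g.(\h.(((\b.(\c.b)) h) g))) (\b.(\c.b)))
Step 2: (\h.(((\b.(\c.b)) h) (\b.(\c.b))))
Step 3: (\h.((\c.h) (\b.(\c.b))))
Step 4: (\h.h)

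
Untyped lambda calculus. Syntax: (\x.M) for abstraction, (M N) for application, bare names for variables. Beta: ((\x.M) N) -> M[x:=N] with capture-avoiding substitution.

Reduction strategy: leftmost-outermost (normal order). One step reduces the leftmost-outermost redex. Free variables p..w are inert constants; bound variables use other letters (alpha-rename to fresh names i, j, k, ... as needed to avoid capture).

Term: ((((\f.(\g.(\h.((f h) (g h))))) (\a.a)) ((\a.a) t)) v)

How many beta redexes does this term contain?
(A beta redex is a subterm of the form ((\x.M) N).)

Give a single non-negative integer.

Term: ((((\f.(\g.(\h.((f h) (g h))))) (\a.a)) ((\a.a) t)) v)
  Redex: ((\f.(\g.(\h.((f h) (g h))))) (\a.a))
  Redex: ((\a.a) t)
Total redexes: 2

Answer: 2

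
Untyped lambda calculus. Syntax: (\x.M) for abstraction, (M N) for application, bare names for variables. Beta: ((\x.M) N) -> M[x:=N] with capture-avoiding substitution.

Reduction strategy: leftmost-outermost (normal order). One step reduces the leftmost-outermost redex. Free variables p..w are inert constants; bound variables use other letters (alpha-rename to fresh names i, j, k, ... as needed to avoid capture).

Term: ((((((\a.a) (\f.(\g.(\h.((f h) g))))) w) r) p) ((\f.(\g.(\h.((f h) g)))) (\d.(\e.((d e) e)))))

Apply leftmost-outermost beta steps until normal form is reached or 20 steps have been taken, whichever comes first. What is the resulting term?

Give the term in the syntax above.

Step 0: ((((((\a.a) (\f.(\g.(\h.((f h) g))))) w) r) p) ((\f.(\g.(\h.((f h) g)))) (\d.(\e.((d e) e)))))
Step 1: (((((\f.(\g.(\h.((f h) g)))) w) r) p) ((\f.(\g.(\h.((f h) g)))) (\d.(\e.((d e) e)))))
Step 2: ((((\g.(\h.((w h) g))) r) p) ((\f.(\g.(\h.((f h) g)))) (\d.(\e.((d e) e)))))
Step 3: (((\h.((w h) r)) p) ((\f.(\g.(\h.((f h) g)))) (\d.(\e.((d e) e)))))
Step 4: (((w p) r) ((\f.(\g.(\h.((f h) g)))) (\d.(\e.((d e) e)))))
Step 5: (((w p) r) (\g.(\h.(((\d.(\e.((d e) e))) h) g))))
Step 6: (((w p) r) (\g.(\h.((\e.((h e) e)) g))))
Step 7: (((w p) r) (\g.(\h.((h g) g))))

Answer: (((w p) r) (\g.(\h.((h g) g))))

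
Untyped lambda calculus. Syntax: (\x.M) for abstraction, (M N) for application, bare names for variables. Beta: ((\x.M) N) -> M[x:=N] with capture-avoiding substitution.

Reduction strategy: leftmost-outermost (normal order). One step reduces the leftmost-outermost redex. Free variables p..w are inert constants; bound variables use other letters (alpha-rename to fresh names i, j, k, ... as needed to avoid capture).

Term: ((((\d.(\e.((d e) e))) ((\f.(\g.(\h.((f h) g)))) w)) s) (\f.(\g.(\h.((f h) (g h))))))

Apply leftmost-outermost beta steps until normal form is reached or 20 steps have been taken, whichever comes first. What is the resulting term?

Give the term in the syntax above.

Step 0: ((((\d.(\e.((d e) e))) ((\f.(\g.(\h.((f h) g)))) w)) s) (\f.(\g.(\h.((f h) (g h))))))
Step 1: (((\e.((((\f.(\g.(\h.((f h) g)))) w) e) e)) s) (\f.(\g.(\h.((f h) (g h))))))
Step 2: (((((\f.(\g.(\h.((f h) g)))) w) s) s) (\f.(\g.(\h.((f h) (g h))))))
Step 3: ((((\g.(\h.((w h) g))) s) s) (\f.(\g.(\h.((f h) (g h))))))
Step 4: (((\h.((w h) s)) s) (\f.(\g.(\h.((f h) (g h))))))
Step 5: (((w s) s) (\f.(\g.(\h.((f h) (g h))))))

Answer: (((w s) s) (\f.(\g.(\h.((f h) (g h))))))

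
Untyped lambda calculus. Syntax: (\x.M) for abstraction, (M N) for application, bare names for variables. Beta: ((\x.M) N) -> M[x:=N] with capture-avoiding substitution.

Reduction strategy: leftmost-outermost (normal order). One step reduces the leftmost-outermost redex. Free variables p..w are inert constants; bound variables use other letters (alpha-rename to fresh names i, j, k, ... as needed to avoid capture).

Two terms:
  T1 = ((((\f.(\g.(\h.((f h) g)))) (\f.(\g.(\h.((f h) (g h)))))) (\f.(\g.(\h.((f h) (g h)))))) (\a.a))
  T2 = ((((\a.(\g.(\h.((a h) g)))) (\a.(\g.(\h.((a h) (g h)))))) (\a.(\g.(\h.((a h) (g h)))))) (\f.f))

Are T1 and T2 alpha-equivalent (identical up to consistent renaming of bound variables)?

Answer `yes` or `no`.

Term 1: ((((\f.(\g.(\h.((f h) g)))) (\f.(\g.(\h.((f h) (g h)))))) (\f.(\g.(\h.((f h) (g h)))))) (\a.a))
Term 2: ((((\a.(\g.(\h.((a h) g)))) (\a.(\g.(\h.((a h) (g h)))))) (\a.(\g.(\h.((a h) (g h)))))) (\f.f))
Alpha-equivalence: compare structure up to binder renaming.
Result: True

Answer: yes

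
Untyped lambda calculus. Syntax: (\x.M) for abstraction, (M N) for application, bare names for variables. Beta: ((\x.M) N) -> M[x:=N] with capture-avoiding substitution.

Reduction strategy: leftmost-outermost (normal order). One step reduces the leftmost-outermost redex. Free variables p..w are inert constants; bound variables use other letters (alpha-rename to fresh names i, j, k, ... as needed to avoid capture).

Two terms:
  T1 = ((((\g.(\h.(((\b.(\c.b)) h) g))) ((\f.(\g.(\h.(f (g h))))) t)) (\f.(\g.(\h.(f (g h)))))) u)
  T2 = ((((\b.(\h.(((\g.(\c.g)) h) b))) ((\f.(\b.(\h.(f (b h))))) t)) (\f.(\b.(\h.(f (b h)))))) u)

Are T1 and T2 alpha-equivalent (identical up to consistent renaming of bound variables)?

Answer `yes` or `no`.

Answer: yes

Derivation:
Term 1: ((((\g.(\h.(((\b.(\c.b)) h) g))) ((\f.(\g.(\h.(f (g h))))) t)) (\f.(\g.(\h.(f (g h)))))) u)
Term 2: ((((\b.(\h.(((\g.(\c.g)) h) b))) ((\f.(\b.(\h.(f (b h))))) t)) (\f.(\b.(\h.(f (b h)))))) u)
Alpha-equivalence: compare structure up to binder renaming.
Result: True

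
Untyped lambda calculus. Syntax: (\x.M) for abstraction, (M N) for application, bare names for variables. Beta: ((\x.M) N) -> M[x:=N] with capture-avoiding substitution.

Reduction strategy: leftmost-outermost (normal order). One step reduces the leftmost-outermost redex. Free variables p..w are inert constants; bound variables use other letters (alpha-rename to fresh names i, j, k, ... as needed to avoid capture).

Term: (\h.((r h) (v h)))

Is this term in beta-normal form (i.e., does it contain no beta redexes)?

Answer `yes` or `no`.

Answer: yes

Derivation:
Term: (\h.((r h) (v h)))
No beta redexes found.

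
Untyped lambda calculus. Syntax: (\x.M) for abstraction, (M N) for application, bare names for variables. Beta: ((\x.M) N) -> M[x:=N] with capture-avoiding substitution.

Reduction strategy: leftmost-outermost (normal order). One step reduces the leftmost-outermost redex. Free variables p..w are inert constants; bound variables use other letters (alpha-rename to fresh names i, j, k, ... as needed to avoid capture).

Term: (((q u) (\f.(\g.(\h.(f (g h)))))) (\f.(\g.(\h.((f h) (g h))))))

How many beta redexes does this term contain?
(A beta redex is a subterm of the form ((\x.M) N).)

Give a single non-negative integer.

Answer: 0

Derivation:
Term: (((q u) (\f.(\g.(\h.(f (g h)))))) (\f.(\g.(\h.((f h) (g h))))))
  (no redexes)
Total redexes: 0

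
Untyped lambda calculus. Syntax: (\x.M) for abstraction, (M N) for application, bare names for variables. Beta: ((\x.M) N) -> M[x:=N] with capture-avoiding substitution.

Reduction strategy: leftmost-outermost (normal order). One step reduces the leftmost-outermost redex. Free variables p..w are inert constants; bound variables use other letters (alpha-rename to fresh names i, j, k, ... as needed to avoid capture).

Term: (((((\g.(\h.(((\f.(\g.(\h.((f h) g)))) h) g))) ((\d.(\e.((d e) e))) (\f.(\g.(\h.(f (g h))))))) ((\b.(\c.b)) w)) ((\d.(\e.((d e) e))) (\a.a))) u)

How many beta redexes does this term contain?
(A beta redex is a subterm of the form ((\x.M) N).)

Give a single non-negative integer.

Term: (((((\g.(\h.(((\f.(\g.(\h.((f h) g)))) h) g))) ((\d.(\e.((d e) e))) (\f.(\g.(\h.(f (g h))))))) ((\b.(\c.b)) w)) ((\d.(\e.((d e) e))) (\a.a))) u)
  Redex: ((\g.(\h.(((\f.(\g.(\h.((f h) g)))) h) g))) ((\d.(\e.((d e) e))) (\f.(\g.(\h.(f (g h)))))))
  Redex: ((\f.(\g.(\h.((f h) g)))) h)
  Redex: ((\d.(\e.((d e) e))) (\f.(\g.(\h.(f (g h))))))
  Redex: ((\b.(\c.b)) w)
  Redex: ((\d.(\e.((d e) e))) (\a.a))
Total redexes: 5

Answer: 5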